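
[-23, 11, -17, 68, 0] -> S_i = Random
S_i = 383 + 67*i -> [383, 450, 517, 584, 651]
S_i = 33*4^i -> [33, 132, 528, 2112, 8448]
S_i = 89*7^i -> [89, 623, 4361, 30527, 213689]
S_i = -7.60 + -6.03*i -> [-7.6, -13.63, -19.66, -25.69, -31.72]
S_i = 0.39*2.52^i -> [0.39, 0.98, 2.48, 6.24, 15.73]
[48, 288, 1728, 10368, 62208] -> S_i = 48*6^i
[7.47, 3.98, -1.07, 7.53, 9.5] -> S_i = Random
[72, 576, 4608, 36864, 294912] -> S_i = 72*8^i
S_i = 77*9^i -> [77, 693, 6237, 56133, 505197]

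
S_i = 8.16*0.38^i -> [8.16, 3.1, 1.18, 0.45, 0.17]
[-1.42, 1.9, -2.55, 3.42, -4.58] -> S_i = -1.42*(-1.34)^i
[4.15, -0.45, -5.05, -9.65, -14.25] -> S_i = 4.15 + -4.60*i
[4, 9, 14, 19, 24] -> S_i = 4 + 5*i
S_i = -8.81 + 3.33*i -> [-8.81, -5.48, -2.15, 1.18, 4.51]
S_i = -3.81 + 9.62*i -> [-3.81, 5.81, 15.43, 25.05, 34.67]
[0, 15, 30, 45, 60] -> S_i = 0 + 15*i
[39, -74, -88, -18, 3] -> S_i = Random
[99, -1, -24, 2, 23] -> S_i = Random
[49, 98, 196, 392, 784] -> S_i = 49*2^i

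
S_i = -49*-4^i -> [-49, 196, -784, 3136, -12544]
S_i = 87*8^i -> [87, 696, 5568, 44544, 356352]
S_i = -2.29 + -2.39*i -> [-2.29, -4.68, -7.07, -9.46, -11.85]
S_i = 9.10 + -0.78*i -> [9.1, 8.32, 7.54, 6.76, 5.98]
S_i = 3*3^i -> [3, 9, 27, 81, 243]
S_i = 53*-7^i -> [53, -371, 2597, -18179, 127253]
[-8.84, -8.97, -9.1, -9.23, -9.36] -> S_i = -8.84 + -0.13*i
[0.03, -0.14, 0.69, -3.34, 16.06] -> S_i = 0.03*(-4.81)^i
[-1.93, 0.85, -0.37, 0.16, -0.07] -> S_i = -1.93*(-0.44)^i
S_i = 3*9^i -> [3, 27, 243, 2187, 19683]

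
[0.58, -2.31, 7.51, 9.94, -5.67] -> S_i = Random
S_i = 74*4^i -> [74, 296, 1184, 4736, 18944]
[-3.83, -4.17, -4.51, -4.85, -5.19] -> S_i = -3.83 + -0.34*i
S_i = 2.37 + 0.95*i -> [2.37, 3.32, 4.27, 5.22, 6.17]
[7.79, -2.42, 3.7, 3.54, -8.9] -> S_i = Random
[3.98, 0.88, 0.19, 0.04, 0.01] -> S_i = 3.98*0.22^i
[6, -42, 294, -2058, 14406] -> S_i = 6*-7^i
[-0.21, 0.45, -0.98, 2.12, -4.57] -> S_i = -0.21*(-2.16)^i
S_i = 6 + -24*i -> [6, -18, -42, -66, -90]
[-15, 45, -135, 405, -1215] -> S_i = -15*-3^i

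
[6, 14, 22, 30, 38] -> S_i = 6 + 8*i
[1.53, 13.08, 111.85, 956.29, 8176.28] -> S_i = 1.53*8.55^i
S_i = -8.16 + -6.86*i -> [-8.16, -15.02, -21.88, -28.74, -35.6]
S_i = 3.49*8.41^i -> [3.49, 29.35, 246.84, 2075.93, 17458.6]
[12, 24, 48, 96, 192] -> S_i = 12*2^i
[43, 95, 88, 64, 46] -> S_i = Random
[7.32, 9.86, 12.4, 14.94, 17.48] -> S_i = 7.32 + 2.54*i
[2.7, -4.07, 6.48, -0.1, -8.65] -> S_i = Random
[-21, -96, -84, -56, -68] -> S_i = Random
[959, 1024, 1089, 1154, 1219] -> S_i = 959 + 65*i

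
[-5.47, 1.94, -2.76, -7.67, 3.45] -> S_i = Random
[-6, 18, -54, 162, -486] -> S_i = -6*-3^i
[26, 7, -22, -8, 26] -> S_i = Random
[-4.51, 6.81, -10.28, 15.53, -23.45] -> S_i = -4.51*(-1.51)^i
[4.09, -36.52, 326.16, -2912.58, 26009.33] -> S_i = 4.09*(-8.93)^i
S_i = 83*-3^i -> [83, -249, 747, -2241, 6723]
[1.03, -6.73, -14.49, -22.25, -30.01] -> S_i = 1.03 + -7.76*i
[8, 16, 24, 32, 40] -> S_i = 8 + 8*i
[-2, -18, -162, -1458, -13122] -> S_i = -2*9^i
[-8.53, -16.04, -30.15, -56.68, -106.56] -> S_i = -8.53*1.88^i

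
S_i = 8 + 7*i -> [8, 15, 22, 29, 36]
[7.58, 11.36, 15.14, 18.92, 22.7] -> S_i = 7.58 + 3.78*i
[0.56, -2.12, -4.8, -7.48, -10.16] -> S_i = 0.56 + -2.68*i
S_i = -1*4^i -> [-1, -4, -16, -64, -256]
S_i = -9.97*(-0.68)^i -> [-9.97, 6.78, -4.61, 3.13, -2.13]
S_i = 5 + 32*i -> [5, 37, 69, 101, 133]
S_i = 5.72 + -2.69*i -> [5.72, 3.03, 0.34, -2.35, -5.04]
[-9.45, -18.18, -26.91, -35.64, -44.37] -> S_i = -9.45 + -8.73*i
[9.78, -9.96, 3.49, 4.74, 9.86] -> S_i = Random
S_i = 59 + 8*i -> [59, 67, 75, 83, 91]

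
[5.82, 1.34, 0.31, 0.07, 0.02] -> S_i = 5.82*0.23^i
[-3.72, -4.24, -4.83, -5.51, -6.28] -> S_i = -3.72*1.14^i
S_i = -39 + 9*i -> [-39, -30, -21, -12, -3]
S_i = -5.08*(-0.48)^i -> [-5.08, 2.44, -1.17, 0.56, -0.27]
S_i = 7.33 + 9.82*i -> [7.33, 17.15, 26.97, 36.79, 46.61]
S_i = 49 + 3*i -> [49, 52, 55, 58, 61]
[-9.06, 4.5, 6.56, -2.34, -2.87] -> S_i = Random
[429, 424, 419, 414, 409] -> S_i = 429 + -5*i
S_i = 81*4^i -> [81, 324, 1296, 5184, 20736]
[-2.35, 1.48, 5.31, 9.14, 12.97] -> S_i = -2.35 + 3.83*i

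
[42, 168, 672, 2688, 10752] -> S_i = 42*4^i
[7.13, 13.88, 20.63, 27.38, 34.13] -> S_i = 7.13 + 6.75*i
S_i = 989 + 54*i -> [989, 1043, 1097, 1151, 1205]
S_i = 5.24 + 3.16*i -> [5.24, 8.4, 11.56, 14.72, 17.88]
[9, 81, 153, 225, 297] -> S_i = 9 + 72*i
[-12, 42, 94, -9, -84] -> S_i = Random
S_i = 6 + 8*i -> [6, 14, 22, 30, 38]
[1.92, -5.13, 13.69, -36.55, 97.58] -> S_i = 1.92*(-2.67)^i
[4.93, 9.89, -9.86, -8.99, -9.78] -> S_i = Random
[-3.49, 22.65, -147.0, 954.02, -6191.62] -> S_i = -3.49*(-6.49)^i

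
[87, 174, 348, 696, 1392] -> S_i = 87*2^i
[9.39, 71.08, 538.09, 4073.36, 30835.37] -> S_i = 9.39*7.57^i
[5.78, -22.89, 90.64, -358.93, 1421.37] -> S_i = 5.78*(-3.96)^i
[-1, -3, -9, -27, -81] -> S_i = -1*3^i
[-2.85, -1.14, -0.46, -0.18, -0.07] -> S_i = -2.85*0.40^i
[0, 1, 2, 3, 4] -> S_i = 0 + 1*i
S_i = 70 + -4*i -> [70, 66, 62, 58, 54]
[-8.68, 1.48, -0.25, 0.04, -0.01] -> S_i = -8.68*(-0.17)^i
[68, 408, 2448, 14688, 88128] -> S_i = 68*6^i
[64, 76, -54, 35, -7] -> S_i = Random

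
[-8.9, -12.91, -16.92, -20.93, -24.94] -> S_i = -8.90 + -4.01*i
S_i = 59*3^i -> [59, 177, 531, 1593, 4779]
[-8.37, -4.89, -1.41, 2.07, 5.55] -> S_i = -8.37 + 3.48*i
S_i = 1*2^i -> [1, 2, 4, 8, 16]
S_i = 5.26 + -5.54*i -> [5.26, -0.28, -5.82, -11.36, -16.9]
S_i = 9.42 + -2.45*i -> [9.42, 6.97, 4.52, 2.07, -0.38]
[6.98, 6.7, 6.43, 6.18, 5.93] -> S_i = 6.98*0.96^i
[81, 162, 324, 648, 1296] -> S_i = 81*2^i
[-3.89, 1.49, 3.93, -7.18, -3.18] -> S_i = Random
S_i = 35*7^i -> [35, 245, 1715, 12005, 84035]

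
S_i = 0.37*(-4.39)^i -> [0.37, -1.62, 7.13, -31.3, 137.42]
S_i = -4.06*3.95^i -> [-4.06, -16.04, -63.35, -250.22, -988.36]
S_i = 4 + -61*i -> [4, -57, -118, -179, -240]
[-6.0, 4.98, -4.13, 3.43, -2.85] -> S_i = -6.00*(-0.83)^i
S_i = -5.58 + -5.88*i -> [-5.58, -11.46, -17.34, -23.22, -29.1]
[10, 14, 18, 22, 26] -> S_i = 10 + 4*i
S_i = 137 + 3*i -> [137, 140, 143, 146, 149]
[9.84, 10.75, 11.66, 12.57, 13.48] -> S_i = 9.84 + 0.91*i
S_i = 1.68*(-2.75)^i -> [1.68, -4.62, 12.7, -34.94, 96.08]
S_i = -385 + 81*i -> [-385, -304, -223, -142, -61]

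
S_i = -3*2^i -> [-3, -6, -12, -24, -48]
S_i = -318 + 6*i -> [-318, -312, -306, -300, -294]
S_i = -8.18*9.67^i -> [-8.18, -79.1, -764.9, -7396.61, -71525.22]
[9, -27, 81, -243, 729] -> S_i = 9*-3^i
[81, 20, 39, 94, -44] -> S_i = Random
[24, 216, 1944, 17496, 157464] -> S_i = 24*9^i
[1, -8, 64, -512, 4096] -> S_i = 1*-8^i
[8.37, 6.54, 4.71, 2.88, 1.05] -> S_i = 8.37 + -1.83*i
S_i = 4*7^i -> [4, 28, 196, 1372, 9604]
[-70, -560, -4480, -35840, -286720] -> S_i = -70*8^i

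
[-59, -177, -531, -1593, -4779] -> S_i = -59*3^i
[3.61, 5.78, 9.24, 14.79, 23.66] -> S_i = 3.61*1.60^i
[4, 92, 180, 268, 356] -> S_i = 4 + 88*i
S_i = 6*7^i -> [6, 42, 294, 2058, 14406]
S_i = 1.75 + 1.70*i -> [1.75, 3.45, 5.15, 6.85, 8.55]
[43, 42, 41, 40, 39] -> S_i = 43 + -1*i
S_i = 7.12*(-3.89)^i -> [7.12, -27.7, 107.74, -419.11, 1630.34]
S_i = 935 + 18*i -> [935, 953, 971, 989, 1007]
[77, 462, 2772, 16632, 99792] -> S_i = 77*6^i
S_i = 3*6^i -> [3, 18, 108, 648, 3888]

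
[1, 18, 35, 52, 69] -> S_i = 1 + 17*i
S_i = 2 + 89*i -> [2, 91, 180, 269, 358]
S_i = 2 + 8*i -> [2, 10, 18, 26, 34]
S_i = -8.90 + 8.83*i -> [-8.9, -0.07, 8.76, 17.59, 26.42]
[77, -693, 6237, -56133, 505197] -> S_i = 77*-9^i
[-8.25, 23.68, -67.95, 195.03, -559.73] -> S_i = -8.25*(-2.87)^i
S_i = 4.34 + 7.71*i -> [4.34, 12.05, 19.76, 27.47, 35.18]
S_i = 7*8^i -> [7, 56, 448, 3584, 28672]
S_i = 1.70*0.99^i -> [1.7, 1.68, 1.67, 1.65, 1.63]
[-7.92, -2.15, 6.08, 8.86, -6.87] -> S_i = Random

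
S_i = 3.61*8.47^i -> [3.61, 30.58, 258.98, 2193.6, 18579.79]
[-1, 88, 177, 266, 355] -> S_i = -1 + 89*i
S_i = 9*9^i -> [9, 81, 729, 6561, 59049]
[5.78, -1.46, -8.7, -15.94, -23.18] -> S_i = 5.78 + -7.24*i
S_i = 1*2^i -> [1, 2, 4, 8, 16]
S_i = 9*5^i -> [9, 45, 225, 1125, 5625]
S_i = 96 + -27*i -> [96, 69, 42, 15, -12]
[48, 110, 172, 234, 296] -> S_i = 48 + 62*i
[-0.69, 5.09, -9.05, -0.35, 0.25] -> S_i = Random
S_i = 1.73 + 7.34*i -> [1.73, 9.07, 16.41, 23.75, 31.09]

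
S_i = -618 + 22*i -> [-618, -596, -574, -552, -530]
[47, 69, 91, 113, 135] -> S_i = 47 + 22*i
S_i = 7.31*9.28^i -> [7.31, 67.84, 629.53, 5842.0, 54213.73]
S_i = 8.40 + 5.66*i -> [8.4, 14.06, 19.72, 25.38, 31.04]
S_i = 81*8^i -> [81, 648, 5184, 41472, 331776]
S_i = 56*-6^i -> [56, -336, 2016, -12096, 72576]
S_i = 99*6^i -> [99, 594, 3564, 21384, 128304]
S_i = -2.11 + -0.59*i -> [-2.11, -2.7, -3.29, -3.88, -4.47]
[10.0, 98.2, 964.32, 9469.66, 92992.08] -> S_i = 10.00*9.82^i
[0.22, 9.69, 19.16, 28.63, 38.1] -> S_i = 0.22 + 9.47*i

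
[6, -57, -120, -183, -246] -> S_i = 6 + -63*i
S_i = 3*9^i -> [3, 27, 243, 2187, 19683]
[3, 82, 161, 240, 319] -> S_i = 3 + 79*i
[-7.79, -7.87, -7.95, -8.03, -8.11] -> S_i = -7.79 + -0.08*i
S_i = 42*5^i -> [42, 210, 1050, 5250, 26250]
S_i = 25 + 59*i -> [25, 84, 143, 202, 261]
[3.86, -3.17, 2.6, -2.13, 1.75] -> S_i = 3.86*(-0.82)^i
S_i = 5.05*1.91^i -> [5.05, 9.65, 18.42, 35.19, 67.21]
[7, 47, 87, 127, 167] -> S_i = 7 + 40*i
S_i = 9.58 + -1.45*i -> [9.58, 8.13, 6.68, 5.23, 3.78]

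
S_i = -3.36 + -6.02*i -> [-3.36, -9.38, -15.4, -21.42, -27.44]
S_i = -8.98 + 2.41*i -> [-8.98, -6.57, -4.16, -1.75, 0.66]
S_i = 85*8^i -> [85, 680, 5440, 43520, 348160]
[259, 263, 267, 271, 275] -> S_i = 259 + 4*i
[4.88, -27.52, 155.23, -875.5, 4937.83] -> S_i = 4.88*(-5.64)^i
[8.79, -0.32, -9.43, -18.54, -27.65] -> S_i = 8.79 + -9.11*i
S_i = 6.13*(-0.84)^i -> [6.13, -5.15, 4.33, -3.63, 3.05]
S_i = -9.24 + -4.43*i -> [-9.24, -13.67, -18.1, -22.53, -26.96]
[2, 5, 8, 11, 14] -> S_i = 2 + 3*i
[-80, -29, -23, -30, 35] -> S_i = Random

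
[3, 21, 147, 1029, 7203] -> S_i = 3*7^i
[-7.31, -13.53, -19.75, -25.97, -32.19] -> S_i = -7.31 + -6.22*i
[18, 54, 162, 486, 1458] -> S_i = 18*3^i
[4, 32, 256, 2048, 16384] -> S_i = 4*8^i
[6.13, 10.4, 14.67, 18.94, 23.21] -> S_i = 6.13 + 4.27*i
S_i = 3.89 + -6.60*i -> [3.89, -2.71, -9.31, -15.91, -22.51]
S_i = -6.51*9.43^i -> [-6.51, -61.39, -578.9, -5459.04, -51478.72]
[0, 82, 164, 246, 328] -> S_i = 0 + 82*i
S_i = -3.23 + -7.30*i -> [-3.23, -10.53, -17.83, -25.13, -32.43]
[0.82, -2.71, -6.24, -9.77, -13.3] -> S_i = 0.82 + -3.53*i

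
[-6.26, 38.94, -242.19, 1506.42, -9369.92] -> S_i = -6.26*(-6.22)^i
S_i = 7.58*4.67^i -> [7.58, 35.4, 165.31, 772.0, 3605.26]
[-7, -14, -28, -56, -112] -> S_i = -7*2^i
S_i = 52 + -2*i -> [52, 50, 48, 46, 44]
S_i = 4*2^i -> [4, 8, 16, 32, 64]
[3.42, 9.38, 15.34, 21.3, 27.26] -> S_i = 3.42 + 5.96*i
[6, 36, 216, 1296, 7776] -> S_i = 6*6^i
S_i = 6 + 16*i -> [6, 22, 38, 54, 70]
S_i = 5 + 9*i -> [5, 14, 23, 32, 41]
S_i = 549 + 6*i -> [549, 555, 561, 567, 573]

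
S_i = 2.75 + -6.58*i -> [2.75, -3.83, -10.41, -16.99, -23.57]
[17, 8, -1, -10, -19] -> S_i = 17 + -9*i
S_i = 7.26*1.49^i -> [7.26, 10.82, 16.12, 24.02, 35.78]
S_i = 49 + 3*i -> [49, 52, 55, 58, 61]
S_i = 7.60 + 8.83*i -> [7.6, 16.43, 25.26, 34.09, 42.92]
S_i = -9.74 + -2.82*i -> [-9.74, -12.56, -15.38, -18.2, -21.02]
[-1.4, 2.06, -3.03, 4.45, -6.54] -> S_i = -1.40*(-1.47)^i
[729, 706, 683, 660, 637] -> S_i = 729 + -23*i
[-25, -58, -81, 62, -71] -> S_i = Random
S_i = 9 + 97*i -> [9, 106, 203, 300, 397]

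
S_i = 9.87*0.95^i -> [9.87, 9.38, 8.91, 8.46, 8.04]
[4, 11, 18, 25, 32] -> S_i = 4 + 7*i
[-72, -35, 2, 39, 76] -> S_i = -72 + 37*i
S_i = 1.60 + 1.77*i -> [1.6, 3.37, 5.14, 6.91, 8.68]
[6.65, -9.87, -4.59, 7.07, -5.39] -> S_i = Random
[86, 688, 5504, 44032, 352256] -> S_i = 86*8^i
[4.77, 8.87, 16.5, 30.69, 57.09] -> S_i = 4.77*1.86^i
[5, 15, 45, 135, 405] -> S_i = 5*3^i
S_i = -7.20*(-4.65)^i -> [-7.2, 33.48, -155.68, 723.92, -3366.23]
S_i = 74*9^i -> [74, 666, 5994, 53946, 485514]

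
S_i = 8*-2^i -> [8, -16, 32, -64, 128]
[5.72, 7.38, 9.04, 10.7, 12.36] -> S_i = 5.72 + 1.66*i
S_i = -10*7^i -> [-10, -70, -490, -3430, -24010]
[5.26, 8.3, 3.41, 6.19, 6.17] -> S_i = Random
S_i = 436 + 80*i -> [436, 516, 596, 676, 756]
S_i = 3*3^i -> [3, 9, 27, 81, 243]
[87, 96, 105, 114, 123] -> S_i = 87 + 9*i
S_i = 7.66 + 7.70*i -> [7.66, 15.36, 23.06, 30.76, 38.46]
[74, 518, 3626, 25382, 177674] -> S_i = 74*7^i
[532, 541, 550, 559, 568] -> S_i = 532 + 9*i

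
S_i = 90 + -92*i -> [90, -2, -94, -186, -278]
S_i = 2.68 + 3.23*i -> [2.68, 5.91, 9.14, 12.37, 15.6]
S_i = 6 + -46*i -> [6, -40, -86, -132, -178]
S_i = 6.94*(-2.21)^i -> [6.94, -15.34, 33.9, -74.91, 165.55]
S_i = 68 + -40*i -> [68, 28, -12, -52, -92]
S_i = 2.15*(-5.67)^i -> [2.15, -12.19, 69.12, -391.91, 2222.14]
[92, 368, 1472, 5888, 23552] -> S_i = 92*4^i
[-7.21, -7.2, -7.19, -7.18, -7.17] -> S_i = -7.21 + 0.01*i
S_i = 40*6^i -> [40, 240, 1440, 8640, 51840]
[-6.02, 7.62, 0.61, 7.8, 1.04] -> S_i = Random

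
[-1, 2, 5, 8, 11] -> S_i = -1 + 3*i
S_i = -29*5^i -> [-29, -145, -725, -3625, -18125]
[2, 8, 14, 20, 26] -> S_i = 2 + 6*i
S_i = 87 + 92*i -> [87, 179, 271, 363, 455]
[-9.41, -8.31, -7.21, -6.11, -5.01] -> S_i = -9.41 + 1.10*i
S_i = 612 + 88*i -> [612, 700, 788, 876, 964]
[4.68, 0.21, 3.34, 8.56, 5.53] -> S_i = Random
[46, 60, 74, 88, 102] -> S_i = 46 + 14*i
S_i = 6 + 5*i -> [6, 11, 16, 21, 26]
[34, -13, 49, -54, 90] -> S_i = Random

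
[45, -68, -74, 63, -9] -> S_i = Random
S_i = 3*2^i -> [3, 6, 12, 24, 48]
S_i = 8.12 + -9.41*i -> [8.12, -1.29, -10.7, -20.11, -29.52]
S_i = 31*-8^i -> [31, -248, 1984, -15872, 126976]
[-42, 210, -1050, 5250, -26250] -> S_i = -42*-5^i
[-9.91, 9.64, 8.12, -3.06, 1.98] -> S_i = Random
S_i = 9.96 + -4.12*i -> [9.96, 5.84, 1.72, -2.4, -6.52]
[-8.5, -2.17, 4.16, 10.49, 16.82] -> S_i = -8.50 + 6.33*i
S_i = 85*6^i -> [85, 510, 3060, 18360, 110160]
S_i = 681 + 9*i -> [681, 690, 699, 708, 717]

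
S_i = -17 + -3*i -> [-17, -20, -23, -26, -29]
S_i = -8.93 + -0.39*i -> [-8.93, -9.32, -9.71, -10.1, -10.49]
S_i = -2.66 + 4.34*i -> [-2.66, 1.68, 6.02, 10.36, 14.7]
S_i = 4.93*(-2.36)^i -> [4.93, -11.63, 27.46, -64.8, 152.93]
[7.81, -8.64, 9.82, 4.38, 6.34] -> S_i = Random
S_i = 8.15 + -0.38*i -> [8.15, 7.77, 7.39, 7.01, 6.63]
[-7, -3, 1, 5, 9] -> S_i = -7 + 4*i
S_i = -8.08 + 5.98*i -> [-8.08, -2.1, 3.88, 9.86, 15.84]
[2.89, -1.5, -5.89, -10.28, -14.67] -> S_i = 2.89 + -4.39*i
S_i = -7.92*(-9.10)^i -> [-7.92, 72.07, -655.86, 5968.28, -54311.37]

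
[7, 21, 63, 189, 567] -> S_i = 7*3^i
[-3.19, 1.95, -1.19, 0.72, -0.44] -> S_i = -3.19*(-0.61)^i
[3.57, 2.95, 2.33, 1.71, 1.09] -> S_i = 3.57 + -0.62*i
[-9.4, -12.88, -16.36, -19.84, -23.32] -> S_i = -9.40 + -3.48*i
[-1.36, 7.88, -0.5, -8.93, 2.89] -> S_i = Random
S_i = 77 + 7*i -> [77, 84, 91, 98, 105]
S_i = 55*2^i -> [55, 110, 220, 440, 880]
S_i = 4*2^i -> [4, 8, 16, 32, 64]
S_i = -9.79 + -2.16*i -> [-9.79, -11.95, -14.11, -16.27, -18.43]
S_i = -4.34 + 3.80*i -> [-4.34, -0.54, 3.26, 7.06, 10.86]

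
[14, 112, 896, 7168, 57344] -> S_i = 14*8^i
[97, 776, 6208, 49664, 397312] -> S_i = 97*8^i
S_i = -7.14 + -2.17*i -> [-7.14, -9.31, -11.48, -13.65, -15.82]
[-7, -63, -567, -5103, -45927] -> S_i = -7*9^i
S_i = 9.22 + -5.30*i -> [9.22, 3.92, -1.38, -6.68, -11.98]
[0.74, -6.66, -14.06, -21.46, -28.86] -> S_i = 0.74 + -7.40*i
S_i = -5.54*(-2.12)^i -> [-5.54, 11.74, -24.9, 52.79, -111.91]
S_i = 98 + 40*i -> [98, 138, 178, 218, 258]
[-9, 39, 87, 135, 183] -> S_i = -9 + 48*i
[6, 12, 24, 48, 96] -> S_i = 6*2^i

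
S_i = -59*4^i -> [-59, -236, -944, -3776, -15104]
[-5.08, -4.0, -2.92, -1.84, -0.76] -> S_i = -5.08 + 1.08*i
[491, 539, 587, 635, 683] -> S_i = 491 + 48*i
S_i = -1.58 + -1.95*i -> [-1.58, -3.53, -5.48, -7.43, -9.38]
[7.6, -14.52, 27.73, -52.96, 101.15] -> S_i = 7.60*(-1.91)^i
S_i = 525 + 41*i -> [525, 566, 607, 648, 689]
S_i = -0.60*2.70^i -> [-0.6, -1.62, -4.37, -11.81, -31.89]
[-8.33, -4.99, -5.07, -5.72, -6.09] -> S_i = Random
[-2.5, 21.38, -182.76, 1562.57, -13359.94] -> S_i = -2.50*(-8.55)^i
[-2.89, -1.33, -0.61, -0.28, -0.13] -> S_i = -2.89*0.46^i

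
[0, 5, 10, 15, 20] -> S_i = 0 + 5*i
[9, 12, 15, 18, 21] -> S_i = 9 + 3*i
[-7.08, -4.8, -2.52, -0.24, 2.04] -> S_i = -7.08 + 2.28*i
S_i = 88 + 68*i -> [88, 156, 224, 292, 360]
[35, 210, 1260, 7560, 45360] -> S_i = 35*6^i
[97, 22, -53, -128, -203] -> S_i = 97 + -75*i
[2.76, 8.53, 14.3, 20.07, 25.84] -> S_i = 2.76 + 5.77*i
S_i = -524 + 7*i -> [-524, -517, -510, -503, -496]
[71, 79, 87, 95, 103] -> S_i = 71 + 8*i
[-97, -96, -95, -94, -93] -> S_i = -97 + 1*i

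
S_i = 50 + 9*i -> [50, 59, 68, 77, 86]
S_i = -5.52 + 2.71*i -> [-5.52, -2.81, -0.1, 2.61, 5.32]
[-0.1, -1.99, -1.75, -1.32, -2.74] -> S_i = Random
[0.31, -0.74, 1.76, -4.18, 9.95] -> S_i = 0.31*(-2.38)^i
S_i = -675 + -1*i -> [-675, -676, -677, -678, -679]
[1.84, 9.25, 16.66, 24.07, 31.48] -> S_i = 1.84 + 7.41*i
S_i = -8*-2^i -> [-8, 16, -32, 64, -128]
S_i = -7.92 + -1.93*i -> [-7.92, -9.85, -11.78, -13.71, -15.64]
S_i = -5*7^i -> [-5, -35, -245, -1715, -12005]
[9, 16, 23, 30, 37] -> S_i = 9 + 7*i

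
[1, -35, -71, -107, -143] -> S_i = 1 + -36*i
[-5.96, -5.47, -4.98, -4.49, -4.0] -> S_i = -5.96 + 0.49*i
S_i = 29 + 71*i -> [29, 100, 171, 242, 313]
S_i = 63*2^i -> [63, 126, 252, 504, 1008]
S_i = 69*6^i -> [69, 414, 2484, 14904, 89424]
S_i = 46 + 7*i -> [46, 53, 60, 67, 74]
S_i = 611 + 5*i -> [611, 616, 621, 626, 631]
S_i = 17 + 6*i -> [17, 23, 29, 35, 41]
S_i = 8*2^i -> [8, 16, 32, 64, 128]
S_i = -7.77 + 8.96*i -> [-7.77, 1.19, 10.15, 19.11, 28.07]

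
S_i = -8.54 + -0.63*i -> [-8.54, -9.17, -9.8, -10.43, -11.06]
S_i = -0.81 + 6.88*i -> [-0.81, 6.07, 12.95, 19.83, 26.71]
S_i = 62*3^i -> [62, 186, 558, 1674, 5022]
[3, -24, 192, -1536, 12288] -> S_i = 3*-8^i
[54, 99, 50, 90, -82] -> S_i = Random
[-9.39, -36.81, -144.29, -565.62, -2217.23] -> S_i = -9.39*3.92^i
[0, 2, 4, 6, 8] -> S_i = 0 + 2*i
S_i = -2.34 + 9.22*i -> [-2.34, 6.88, 16.1, 25.32, 34.54]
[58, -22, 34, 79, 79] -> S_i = Random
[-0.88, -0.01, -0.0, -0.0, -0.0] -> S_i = -0.88*0.01^i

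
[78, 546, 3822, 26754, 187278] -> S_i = 78*7^i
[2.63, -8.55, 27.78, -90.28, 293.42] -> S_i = 2.63*(-3.25)^i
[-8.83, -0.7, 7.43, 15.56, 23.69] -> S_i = -8.83 + 8.13*i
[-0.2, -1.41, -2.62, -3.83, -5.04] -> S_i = -0.20 + -1.21*i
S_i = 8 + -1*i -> [8, 7, 6, 5, 4]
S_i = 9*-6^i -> [9, -54, 324, -1944, 11664]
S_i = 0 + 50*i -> [0, 50, 100, 150, 200]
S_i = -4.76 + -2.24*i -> [-4.76, -7.0, -9.24, -11.48, -13.72]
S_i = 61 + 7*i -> [61, 68, 75, 82, 89]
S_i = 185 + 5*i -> [185, 190, 195, 200, 205]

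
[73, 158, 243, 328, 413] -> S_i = 73 + 85*i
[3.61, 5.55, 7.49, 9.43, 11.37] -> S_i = 3.61 + 1.94*i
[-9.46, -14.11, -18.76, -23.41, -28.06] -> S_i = -9.46 + -4.65*i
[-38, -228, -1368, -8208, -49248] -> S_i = -38*6^i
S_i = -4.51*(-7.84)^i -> [-4.51, 35.36, -277.21, 2173.33, -17038.87]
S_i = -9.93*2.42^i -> [-9.93, -24.03, -58.15, -140.73, -340.57]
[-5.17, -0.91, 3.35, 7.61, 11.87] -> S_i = -5.17 + 4.26*i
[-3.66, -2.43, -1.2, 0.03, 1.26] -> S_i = -3.66 + 1.23*i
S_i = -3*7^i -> [-3, -21, -147, -1029, -7203]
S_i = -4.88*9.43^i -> [-4.88, -46.02, -433.95, -4092.18, -38589.27]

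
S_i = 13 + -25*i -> [13, -12, -37, -62, -87]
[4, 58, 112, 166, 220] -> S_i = 4 + 54*i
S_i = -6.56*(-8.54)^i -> [-6.56, 56.02, -478.43, 4085.8, -34892.76]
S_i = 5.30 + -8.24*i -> [5.3, -2.94, -11.18, -19.42, -27.66]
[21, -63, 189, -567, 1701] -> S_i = 21*-3^i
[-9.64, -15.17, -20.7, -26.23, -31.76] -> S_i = -9.64 + -5.53*i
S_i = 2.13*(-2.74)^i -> [2.13, -5.84, 15.99, -43.82, 120.06]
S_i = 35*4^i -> [35, 140, 560, 2240, 8960]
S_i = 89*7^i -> [89, 623, 4361, 30527, 213689]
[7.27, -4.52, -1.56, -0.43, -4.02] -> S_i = Random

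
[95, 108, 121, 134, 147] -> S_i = 95 + 13*i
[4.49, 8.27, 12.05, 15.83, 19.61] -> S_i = 4.49 + 3.78*i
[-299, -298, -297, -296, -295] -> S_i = -299 + 1*i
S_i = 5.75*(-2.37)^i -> [5.75, -13.63, 32.3, -76.54, 181.41]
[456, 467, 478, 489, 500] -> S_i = 456 + 11*i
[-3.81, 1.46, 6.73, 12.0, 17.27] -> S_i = -3.81 + 5.27*i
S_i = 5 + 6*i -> [5, 11, 17, 23, 29]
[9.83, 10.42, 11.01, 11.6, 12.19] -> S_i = 9.83 + 0.59*i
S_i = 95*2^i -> [95, 190, 380, 760, 1520]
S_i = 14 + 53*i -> [14, 67, 120, 173, 226]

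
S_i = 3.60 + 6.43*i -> [3.6, 10.03, 16.46, 22.89, 29.32]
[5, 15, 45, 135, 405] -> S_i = 5*3^i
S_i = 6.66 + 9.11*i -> [6.66, 15.77, 24.88, 33.99, 43.1]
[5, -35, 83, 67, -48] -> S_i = Random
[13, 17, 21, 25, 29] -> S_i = 13 + 4*i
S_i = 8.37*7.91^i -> [8.37, 66.21, 523.69, 4142.43, 32766.6]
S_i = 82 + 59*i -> [82, 141, 200, 259, 318]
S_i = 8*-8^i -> [8, -64, 512, -4096, 32768]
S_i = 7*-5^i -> [7, -35, 175, -875, 4375]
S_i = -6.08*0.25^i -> [-6.08, -1.52, -0.38, -0.1, -0.02]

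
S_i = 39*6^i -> [39, 234, 1404, 8424, 50544]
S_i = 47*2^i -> [47, 94, 188, 376, 752]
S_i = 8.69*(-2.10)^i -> [8.69, -18.25, 38.32, -80.48, 169.0]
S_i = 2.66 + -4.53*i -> [2.66, -1.87, -6.4, -10.93, -15.46]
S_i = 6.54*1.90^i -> [6.54, 12.43, 23.61, 44.86, 85.23]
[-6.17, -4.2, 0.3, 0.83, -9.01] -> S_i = Random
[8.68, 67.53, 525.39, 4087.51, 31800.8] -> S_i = 8.68*7.78^i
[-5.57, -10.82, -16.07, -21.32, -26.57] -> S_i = -5.57 + -5.25*i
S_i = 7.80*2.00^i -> [7.8, 15.6, 31.2, 62.4, 124.8]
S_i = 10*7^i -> [10, 70, 490, 3430, 24010]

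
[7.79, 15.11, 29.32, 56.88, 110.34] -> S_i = 7.79*1.94^i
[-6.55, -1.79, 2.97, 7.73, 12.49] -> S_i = -6.55 + 4.76*i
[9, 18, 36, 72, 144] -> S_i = 9*2^i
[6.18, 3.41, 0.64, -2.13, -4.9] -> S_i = 6.18 + -2.77*i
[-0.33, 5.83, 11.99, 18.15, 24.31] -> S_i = -0.33 + 6.16*i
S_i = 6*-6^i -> [6, -36, 216, -1296, 7776]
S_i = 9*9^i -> [9, 81, 729, 6561, 59049]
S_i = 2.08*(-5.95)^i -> [2.08, -12.38, 73.64, -438.14, 2606.94]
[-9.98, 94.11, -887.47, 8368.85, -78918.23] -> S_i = -9.98*(-9.43)^i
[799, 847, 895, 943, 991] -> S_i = 799 + 48*i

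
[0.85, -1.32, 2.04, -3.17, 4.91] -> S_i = 0.85*(-1.55)^i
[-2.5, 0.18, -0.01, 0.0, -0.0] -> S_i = -2.50*(-0.07)^i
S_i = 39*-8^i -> [39, -312, 2496, -19968, 159744]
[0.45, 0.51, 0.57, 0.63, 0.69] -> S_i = 0.45 + 0.06*i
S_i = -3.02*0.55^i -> [-3.02, -1.66, -0.91, -0.5, -0.28]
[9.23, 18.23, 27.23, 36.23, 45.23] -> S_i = 9.23 + 9.00*i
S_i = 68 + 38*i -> [68, 106, 144, 182, 220]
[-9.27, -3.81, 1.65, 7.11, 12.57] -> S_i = -9.27 + 5.46*i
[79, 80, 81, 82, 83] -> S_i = 79 + 1*i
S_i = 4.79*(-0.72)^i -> [4.79, -3.45, 2.48, -1.79, 1.29]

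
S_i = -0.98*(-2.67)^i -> [-0.98, 2.62, -6.99, 18.65, -49.8]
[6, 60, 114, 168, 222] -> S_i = 6 + 54*i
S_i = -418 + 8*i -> [-418, -410, -402, -394, -386]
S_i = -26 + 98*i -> [-26, 72, 170, 268, 366]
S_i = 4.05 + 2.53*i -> [4.05, 6.58, 9.11, 11.64, 14.17]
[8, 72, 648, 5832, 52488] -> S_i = 8*9^i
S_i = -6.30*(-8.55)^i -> [-6.3, 53.86, -460.55, 3937.67, -33667.05]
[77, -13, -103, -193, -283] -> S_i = 77 + -90*i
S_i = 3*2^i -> [3, 6, 12, 24, 48]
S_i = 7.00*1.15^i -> [7.0, 8.05, 9.26, 10.65, 12.24]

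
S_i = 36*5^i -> [36, 180, 900, 4500, 22500]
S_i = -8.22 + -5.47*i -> [-8.22, -13.69, -19.16, -24.63, -30.1]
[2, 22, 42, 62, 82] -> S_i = 2 + 20*i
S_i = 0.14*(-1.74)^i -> [0.14, -0.24, 0.42, -0.74, 1.28]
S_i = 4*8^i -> [4, 32, 256, 2048, 16384]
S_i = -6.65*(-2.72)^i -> [-6.65, 18.09, -49.2, 133.82, -364.0]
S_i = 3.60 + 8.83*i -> [3.6, 12.43, 21.26, 30.09, 38.92]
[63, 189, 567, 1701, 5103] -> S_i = 63*3^i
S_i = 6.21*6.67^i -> [6.21, 41.42, 276.28, 1842.76, 12291.22]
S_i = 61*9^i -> [61, 549, 4941, 44469, 400221]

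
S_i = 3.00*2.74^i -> [3.0, 8.22, 22.52, 61.71, 169.09]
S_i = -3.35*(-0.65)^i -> [-3.35, 2.18, -1.42, 0.92, -0.6]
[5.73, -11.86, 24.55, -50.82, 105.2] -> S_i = 5.73*(-2.07)^i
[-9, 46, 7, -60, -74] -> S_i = Random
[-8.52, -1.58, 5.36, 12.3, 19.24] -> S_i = -8.52 + 6.94*i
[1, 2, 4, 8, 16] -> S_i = 1*2^i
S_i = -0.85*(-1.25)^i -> [-0.85, 1.06, -1.33, 1.66, -2.08]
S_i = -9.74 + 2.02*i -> [-9.74, -7.72, -5.7, -3.68, -1.66]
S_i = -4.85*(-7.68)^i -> [-4.85, 37.25, -286.06, 2196.98, -16872.78]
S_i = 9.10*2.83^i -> [9.1, 25.75, 72.88, 206.25, 583.7]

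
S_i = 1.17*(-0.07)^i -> [1.17, -0.08, 0.01, -0.0, 0.0]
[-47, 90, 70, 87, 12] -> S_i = Random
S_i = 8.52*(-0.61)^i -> [8.52, -5.2, 3.17, -1.93, 1.18]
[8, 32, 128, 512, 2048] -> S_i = 8*4^i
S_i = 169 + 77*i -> [169, 246, 323, 400, 477]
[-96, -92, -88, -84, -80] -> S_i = -96 + 4*i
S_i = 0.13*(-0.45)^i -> [0.13, -0.06, 0.03, -0.01, 0.01]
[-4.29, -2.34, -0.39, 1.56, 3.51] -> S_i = -4.29 + 1.95*i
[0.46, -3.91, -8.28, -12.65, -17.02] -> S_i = 0.46 + -4.37*i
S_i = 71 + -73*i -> [71, -2, -75, -148, -221]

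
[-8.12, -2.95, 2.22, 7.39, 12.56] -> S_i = -8.12 + 5.17*i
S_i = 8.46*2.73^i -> [8.46, 23.1, 63.05, 172.13, 469.92]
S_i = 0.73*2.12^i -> [0.73, 1.55, 3.28, 6.96, 14.75]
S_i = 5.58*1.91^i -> [5.58, 10.66, 20.36, 38.88, 74.26]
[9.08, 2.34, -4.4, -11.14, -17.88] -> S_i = 9.08 + -6.74*i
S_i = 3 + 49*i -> [3, 52, 101, 150, 199]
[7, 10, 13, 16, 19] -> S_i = 7 + 3*i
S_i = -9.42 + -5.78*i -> [-9.42, -15.2, -20.98, -26.76, -32.54]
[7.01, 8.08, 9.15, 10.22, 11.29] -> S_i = 7.01 + 1.07*i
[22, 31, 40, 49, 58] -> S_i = 22 + 9*i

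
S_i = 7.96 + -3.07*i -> [7.96, 4.89, 1.82, -1.25, -4.32]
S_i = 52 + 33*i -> [52, 85, 118, 151, 184]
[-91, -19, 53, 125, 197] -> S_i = -91 + 72*i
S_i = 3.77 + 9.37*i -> [3.77, 13.14, 22.51, 31.88, 41.25]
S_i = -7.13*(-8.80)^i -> [-7.13, 62.74, -552.15, 4858.9, -42758.28]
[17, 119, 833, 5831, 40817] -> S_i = 17*7^i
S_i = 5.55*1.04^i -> [5.55, 5.77, 6.0, 6.24, 6.49]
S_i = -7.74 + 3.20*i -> [-7.74, -4.54, -1.34, 1.86, 5.06]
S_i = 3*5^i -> [3, 15, 75, 375, 1875]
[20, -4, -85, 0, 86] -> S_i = Random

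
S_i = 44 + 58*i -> [44, 102, 160, 218, 276]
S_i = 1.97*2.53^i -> [1.97, 4.98, 12.61, 31.9, 80.71]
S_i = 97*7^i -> [97, 679, 4753, 33271, 232897]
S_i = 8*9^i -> [8, 72, 648, 5832, 52488]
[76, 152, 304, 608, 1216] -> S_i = 76*2^i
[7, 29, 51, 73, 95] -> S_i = 7 + 22*i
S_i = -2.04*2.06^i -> [-2.04, -4.2, -8.66, -17.83, -36.74]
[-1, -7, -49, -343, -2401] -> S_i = -1*7^i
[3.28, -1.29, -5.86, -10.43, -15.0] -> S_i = 3.28 + -4.57*i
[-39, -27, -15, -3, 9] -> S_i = -39 + 12*i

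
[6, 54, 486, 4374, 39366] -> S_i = 6*9^i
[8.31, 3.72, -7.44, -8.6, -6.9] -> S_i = Random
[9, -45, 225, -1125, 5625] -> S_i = 9*-5^i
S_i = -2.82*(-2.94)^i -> [-2.82, 8.29, -24.37, 71.66, -210.69]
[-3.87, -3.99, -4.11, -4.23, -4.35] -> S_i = -3.87 + -0.12*i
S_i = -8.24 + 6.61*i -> [-8.24, -1.63, 4.98, 11.59, 18.2]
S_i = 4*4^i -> [4, 16, 64, 256, 1024]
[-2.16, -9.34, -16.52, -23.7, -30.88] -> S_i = -2.16 + -7.18*i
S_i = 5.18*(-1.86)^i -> [5.18, -9.63, 17.92, -33.33, 62.0]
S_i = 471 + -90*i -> [471, 381, 291, 201, 111]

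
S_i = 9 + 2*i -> [9, 11, 13, 15, 17]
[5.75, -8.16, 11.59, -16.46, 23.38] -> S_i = 5.75*(-1.42)^i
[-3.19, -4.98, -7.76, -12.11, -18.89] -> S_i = -3.19*1.56^i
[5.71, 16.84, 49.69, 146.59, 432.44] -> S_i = 5.71*2.95^i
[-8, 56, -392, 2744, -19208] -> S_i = -8*-7^i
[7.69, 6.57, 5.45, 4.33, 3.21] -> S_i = 7.69 + -1.12*i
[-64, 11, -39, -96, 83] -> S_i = Random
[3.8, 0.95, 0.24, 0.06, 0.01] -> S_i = 3.80*0.25^i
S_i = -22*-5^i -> [-22, 110, -550, 2750, -13750]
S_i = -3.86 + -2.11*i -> [-3.86, -5.97, -8.08, -10.19, -12.3]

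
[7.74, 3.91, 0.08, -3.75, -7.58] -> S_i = 7.74 + -3.83*i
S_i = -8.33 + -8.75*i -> [-8.33, -17.08, -25.83, -34.58, -43.33]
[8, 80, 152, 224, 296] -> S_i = 8 + 72*i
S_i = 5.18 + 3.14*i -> [5.18, 8.32, 11.46, 14.6, 17.74]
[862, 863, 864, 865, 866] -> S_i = 862 + 1*i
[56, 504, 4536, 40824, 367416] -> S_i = 56*9^i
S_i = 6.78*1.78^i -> [6.78, 12.07, 21.48, 38.24, 68.06]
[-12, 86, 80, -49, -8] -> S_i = Random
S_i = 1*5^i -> [1, 5, 25, 125, 625]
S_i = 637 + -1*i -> [637, 636, 635, 634, 633]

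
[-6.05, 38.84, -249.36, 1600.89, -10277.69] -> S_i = -6.05*(-6.42)^i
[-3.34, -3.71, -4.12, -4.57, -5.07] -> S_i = -3.34*1.11^i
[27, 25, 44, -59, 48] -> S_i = Random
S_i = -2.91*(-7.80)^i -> [-2.91, 22.7, -177.04, 1380.95, -10771.38]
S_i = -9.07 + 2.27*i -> [-9.07, -6.8, -4.53, -2.26, 0.01]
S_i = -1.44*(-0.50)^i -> [-1.44, 0.72, -0.36, 0.18, -0.09]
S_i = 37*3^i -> [37, 111, 333, 999, 2997]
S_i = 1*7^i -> [1, 7, 49, 343, 2401]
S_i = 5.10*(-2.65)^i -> [5.1, -13.51, 35.81, -94.91, 251.51]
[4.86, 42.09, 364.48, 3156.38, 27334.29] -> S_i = 4.86*8.66^i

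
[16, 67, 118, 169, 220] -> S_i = 16 + 51*i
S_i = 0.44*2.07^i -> [0.44, 0.91, 1.89, 3.9, 8.08]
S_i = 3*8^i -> [3, 24, 192, 1536, 12288]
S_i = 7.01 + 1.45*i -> [7.01, 8.46, 9.91, 11.36, 12.81]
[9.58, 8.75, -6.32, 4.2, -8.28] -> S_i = Random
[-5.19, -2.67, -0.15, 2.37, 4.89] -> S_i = -5.19 + 2.52*i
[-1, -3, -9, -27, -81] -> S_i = -1*3^i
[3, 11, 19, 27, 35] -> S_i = 3 + 8*i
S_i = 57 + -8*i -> [57, 49, 41, 33, 25]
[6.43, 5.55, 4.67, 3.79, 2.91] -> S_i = 6.43 + -0.88*i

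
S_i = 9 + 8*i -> [9, 17, 25, 33, 41]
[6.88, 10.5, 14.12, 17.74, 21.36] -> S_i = 6.88 + 3.62*i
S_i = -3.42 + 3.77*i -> [-3.42, 0.35, 4.12, 7.89, 11.66]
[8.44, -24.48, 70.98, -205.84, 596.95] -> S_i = 8.44*(-2.90)^i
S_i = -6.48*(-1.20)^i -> [-6.48, 7.78, -9.33, 11.2, -13.44]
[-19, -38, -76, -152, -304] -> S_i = -19*2^i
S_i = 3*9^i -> [3, 27, 243, 2187, 19683]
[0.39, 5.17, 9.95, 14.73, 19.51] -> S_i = 0.39 + 4.78*i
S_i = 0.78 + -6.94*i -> [0.78, -6.16, -13.1, -20.04, -26.98]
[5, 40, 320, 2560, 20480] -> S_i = 5*8^i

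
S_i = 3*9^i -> [3, 27, 243, 2187, 19683]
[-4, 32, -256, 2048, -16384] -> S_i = -4*-8^i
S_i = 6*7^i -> [6, 42, 294, 2058, 14406]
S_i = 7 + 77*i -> [7, 84, 161, 238, 315]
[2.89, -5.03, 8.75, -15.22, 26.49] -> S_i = 2.89*(-1.74)^i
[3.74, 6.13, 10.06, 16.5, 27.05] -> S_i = 3.74*1.64^i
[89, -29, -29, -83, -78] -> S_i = Random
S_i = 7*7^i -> [7, 49, 343, 2401, 16807]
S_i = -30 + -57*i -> [-30, -87, -144, -201, -258]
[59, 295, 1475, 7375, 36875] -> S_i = 59*5^i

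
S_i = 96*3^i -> [96, 288, 864, 2592, 7776]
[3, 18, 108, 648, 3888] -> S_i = 3*6^i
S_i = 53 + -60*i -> [53, -7, -67, -127, -187]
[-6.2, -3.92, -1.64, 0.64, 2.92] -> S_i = -6.20 + 2.28*i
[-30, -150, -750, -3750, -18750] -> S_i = -30*5^i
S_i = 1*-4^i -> [1, -4, 16, -64, 256]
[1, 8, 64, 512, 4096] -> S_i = 1*8^i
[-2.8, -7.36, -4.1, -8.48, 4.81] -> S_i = Random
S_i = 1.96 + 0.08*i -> [1.96, 2.04, 2.12, 2.2, 2.28]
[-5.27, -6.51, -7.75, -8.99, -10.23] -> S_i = -5.27 + -1.24*i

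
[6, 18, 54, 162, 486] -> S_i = 6*3^i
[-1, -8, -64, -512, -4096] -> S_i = -1*8^i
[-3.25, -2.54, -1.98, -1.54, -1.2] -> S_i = -3.25*0.78^i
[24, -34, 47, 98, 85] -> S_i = Random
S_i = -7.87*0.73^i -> [-7.87, -5.75, -4.19, -3.06, -2.23]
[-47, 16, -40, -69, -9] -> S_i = Random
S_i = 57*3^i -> [57, 171, 513, 1539, 4617]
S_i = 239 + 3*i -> [239, 242, 245, 248, 251]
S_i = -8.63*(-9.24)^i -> [-8.63, 79.74, -736.81, 6808.11, -62906.96]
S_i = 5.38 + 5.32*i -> [5.38, 10.7, 16.02, 21.34, 26.66]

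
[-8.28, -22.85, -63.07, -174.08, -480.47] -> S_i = -8.28*2.76^i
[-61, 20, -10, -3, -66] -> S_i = Random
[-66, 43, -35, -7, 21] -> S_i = Random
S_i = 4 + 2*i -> [4, 6, 8, 10, 12]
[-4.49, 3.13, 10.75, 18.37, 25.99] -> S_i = -4.49 + 7.62*i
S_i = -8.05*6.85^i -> [-8.05, -55.14, -377.73, -2587.42, -17723.85]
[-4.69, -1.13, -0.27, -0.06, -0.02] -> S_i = -4.69*0.24^i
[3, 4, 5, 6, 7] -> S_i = 3 + 1*i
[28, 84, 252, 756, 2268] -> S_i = 28*3^i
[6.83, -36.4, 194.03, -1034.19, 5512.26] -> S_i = 6.83*(-5.33)^i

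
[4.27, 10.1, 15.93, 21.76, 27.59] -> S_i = 4.27 + 5.83*i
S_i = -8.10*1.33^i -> [-8.1, -10.77, -14.33, -19.06, -25.34]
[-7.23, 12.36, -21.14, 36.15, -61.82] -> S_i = -7.23*(-1.71)^i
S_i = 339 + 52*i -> [339, 391, 443, 495, 547]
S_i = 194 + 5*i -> [194, 199, 204, 209, 214]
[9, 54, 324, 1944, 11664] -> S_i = 9*6^i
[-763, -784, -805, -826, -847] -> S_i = -763 + -21*i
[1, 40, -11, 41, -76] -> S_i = Random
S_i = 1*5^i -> [1, 5, 25, 125, 625]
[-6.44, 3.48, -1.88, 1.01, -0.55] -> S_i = -6.44*(-0.54)^i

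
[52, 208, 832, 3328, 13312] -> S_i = 52*4^i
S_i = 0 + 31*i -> [0, 31, 62, 93, 124]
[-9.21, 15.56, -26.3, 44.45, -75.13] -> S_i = -9.21*(-1.69)^i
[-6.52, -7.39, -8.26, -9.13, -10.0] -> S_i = -6.52 + -0.87*i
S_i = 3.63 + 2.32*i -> [3.63, 5.95, 8.27, 10.59, 12.91]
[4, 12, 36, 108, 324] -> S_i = 4*3^i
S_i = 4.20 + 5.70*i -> [4.2, 9.9, 15.6, 21.3, 27.0]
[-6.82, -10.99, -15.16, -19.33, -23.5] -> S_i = -6.82 + -4.17*i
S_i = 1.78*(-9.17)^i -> [1.78, -16.32, 149.68, -1372.55, 12586.28]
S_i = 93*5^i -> [93, 465, 2325, 11625, 58125]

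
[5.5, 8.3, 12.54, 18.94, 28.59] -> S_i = 5.50*1.51^i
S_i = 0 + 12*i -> [0, 12, 24, 36, 48]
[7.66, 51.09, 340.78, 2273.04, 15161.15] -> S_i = 7.66*6.67^i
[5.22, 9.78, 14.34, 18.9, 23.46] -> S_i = 5.22 + 4.56*i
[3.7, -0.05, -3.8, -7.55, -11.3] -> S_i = 3.70 + -3.75*i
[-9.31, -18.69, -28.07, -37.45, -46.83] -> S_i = -9.31 + -9.38*i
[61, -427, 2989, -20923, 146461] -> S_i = 61*-7^i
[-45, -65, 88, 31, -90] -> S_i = Random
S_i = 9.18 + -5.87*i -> [9.18, 3.31, -2.56, -8.43, -14.3]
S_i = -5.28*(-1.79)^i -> [-5.28, 9.45, -16.92, 30.28, -54.21]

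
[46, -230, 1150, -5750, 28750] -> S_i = 46*-5^i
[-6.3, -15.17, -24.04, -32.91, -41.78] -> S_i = -6.30 + -8.87*i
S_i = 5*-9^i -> [5, -45, 405, -3645, 32805]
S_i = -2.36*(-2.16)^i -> [-2.36, 5.1, -11.01, 23.78, -51.37]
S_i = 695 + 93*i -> [695, 788, 881, 974, 1067]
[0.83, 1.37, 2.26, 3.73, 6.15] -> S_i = 0.83*1.65^i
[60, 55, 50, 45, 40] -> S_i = 60 + -5*i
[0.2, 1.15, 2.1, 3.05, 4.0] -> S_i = 0.20 + 0.95*i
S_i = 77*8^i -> [77, 616, 4928, 39424, 315392]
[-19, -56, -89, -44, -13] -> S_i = Random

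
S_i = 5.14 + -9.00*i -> [5.14, -3.86, -12.86, -21.86, -30.86]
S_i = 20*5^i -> [20, 100, 500, 2500, 12500]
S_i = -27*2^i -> [-27, -54, -108, -216, -432]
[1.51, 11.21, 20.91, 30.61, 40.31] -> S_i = 1.51 + 9.70*i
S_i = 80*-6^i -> [80, -480, 2880, -17280, 103680]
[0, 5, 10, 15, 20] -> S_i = 0 + 5*i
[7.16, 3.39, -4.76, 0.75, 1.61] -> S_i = Random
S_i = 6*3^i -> [6, 18, 54, 162, 486]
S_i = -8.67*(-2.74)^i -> [-8.67, 23.76, -65.09, 178.35, -488.68]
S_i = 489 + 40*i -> [489, 529, 569, 609, 649]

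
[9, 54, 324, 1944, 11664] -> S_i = 9*6^i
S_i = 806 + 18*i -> [806, 824, 842, 860, 878]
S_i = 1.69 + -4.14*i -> [1.69, -2.45, -6.59, -10.73, -14.87]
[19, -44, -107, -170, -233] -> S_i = 19 + -63*i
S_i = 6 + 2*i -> [6, 8, 10, 12, 14]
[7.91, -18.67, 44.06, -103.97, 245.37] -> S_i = 7.91*(-2.36)^i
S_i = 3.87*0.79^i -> [3.87, 3.06, 2.42, 1.91, 1.51]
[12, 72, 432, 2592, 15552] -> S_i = 12*6^i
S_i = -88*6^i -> [-88, -528, -3168, -19008, -114048]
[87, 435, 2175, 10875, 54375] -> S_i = 87*5^i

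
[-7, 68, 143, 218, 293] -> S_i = -7 + 75*i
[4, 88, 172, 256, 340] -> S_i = 4 + 84*i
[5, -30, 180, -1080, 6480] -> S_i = 5*-6^i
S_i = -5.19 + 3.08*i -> [-5.19, -2.11, 0.97, 4.05, 7.13]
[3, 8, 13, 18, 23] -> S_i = 3 + 5*i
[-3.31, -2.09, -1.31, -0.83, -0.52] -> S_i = -3.31*0.63^i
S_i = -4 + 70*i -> [-4, 66, 136, 206, 276]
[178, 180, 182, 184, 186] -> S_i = 178 + 2*i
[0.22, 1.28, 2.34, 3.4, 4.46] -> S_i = 0.22 + 1.06*i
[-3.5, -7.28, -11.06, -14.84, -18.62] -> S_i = -3.50 + -3.78*i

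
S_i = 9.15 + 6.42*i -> [9.15, 15.57, 21.99, 28.41, 34.83]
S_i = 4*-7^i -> [4, -28, 196, -1372, 9604]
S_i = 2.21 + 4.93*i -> [2.21, 7.14, 12.07, 17.0, 21.93]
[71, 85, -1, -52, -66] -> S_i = Random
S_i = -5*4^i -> [-5, -20, -80, -320, -1280]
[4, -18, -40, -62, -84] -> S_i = 4 + -22*i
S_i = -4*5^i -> [-4, -20, -100, -500, -2500]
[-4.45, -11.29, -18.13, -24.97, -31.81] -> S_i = -4.45 + -6.84*i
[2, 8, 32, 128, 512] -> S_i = 2*4^i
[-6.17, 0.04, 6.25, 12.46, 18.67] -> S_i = -6.17 + 6.21*i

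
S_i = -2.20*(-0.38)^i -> [-2.2, 0.84, -0.32, 0.12, -0.05]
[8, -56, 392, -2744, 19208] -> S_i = 8*-7^i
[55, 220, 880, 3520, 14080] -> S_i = 55*4^i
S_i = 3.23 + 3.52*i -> [3.23, 6.75, 10.27, 13.79, 17.31]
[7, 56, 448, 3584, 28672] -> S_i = 7*8^i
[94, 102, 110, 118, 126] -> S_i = 94 + 8*i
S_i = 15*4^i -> [15, 60, 240, 960, 3840]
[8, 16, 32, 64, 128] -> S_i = 8*2^i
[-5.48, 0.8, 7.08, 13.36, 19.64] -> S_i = -5.48 + 6.28*i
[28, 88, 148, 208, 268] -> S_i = 28 + 60*i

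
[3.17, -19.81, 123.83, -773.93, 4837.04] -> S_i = 3.17*(-6.25)^i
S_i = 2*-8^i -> [2, -16, 128, -1024, 8192]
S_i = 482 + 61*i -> [482, 543, 604, 665, 726]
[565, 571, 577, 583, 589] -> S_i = 565 + 6*i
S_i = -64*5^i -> [-64, -320, -1600, -8000, -40000]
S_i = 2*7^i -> [2, 14, 98, 686, 4802]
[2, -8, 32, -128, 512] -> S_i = 2*-4^i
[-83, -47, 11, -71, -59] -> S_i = Random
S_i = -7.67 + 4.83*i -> [-7.67, -2.84, 1.99, 6.82, 11.65]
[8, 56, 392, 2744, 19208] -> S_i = 8*7^i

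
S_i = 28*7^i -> [28, 196, 1372, 9604, 67228]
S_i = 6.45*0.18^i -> [6.45, 1.16, 0.21, 0.04, 0.01]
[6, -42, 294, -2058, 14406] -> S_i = 6*-7^i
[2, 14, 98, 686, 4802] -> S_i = 2*7^i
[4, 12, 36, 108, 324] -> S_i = 4*3^i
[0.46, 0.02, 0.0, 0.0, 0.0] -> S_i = 0.46*0.04^i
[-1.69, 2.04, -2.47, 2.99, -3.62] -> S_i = -1.69*(-1.21)^i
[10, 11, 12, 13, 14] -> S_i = 10 + 1*i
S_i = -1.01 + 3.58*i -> [-1.01, 2.57, 6.15, 9.73, 13.31]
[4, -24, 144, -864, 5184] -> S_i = 4*-6^i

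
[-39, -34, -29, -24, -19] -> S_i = -39 + 5*i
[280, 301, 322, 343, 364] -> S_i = 280 + 21*i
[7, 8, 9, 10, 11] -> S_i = 7 + 1*i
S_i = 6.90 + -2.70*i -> [6.9, 4.2, 1.5, -1.2, -3.9]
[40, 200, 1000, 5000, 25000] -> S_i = 40*5^i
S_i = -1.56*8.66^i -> [-1.56, -13.51, -116.99, -1013.16, -8773.97]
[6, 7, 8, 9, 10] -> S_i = 6 + 1*i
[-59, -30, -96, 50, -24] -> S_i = Random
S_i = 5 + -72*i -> [5, -67, -139, -211, -283]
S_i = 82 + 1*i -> [82, 83, 84, 85, 86]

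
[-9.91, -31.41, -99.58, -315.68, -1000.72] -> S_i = -9.91*3.17^i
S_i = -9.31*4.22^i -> [-9.31, -39.29, -165.8, -699.66, -2952.57]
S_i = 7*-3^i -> [7, -21, 63, -189, 567]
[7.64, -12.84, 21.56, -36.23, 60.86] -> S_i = 7.64*(-1.68)^i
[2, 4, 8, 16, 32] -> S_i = 2*2^i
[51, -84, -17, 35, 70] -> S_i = Random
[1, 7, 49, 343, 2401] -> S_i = 1*7^i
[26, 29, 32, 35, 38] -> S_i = 26 + 3*i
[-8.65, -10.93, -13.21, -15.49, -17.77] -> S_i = -8.65 + -2.28*i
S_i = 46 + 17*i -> [46, 63, 80, 97, 114]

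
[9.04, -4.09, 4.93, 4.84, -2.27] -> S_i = Random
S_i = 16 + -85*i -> [16, -69, -154, -239, -324]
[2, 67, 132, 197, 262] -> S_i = 2 + 65*i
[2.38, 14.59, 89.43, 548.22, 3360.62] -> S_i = 2.38*6.13^i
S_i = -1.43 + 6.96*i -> [-1.43, 5.53, 12.49, 19.45, 26.41]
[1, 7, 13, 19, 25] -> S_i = 1 + 6*i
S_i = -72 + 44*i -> [-72, -28, 16, 60, 104]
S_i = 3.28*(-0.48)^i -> [3.28, -1.57, 0.76, -0.36, 0.17]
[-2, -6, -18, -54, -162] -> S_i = -2*3^i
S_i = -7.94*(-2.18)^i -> [-7.94, 17.31, -37.73, 82.26, -179.33]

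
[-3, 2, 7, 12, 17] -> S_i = -3 + 5*i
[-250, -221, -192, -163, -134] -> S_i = -250 + 29*i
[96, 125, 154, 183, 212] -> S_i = 96 + 29*i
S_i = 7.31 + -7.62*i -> [7.31, -0.31, -7.93, -15.55, -23.17]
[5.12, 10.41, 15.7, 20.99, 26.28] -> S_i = 5.12 + 5.29*i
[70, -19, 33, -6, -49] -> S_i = Random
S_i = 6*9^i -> [6, 54, 486, 4374, 39366]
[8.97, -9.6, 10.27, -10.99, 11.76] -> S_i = 8.97*(-1.07)^i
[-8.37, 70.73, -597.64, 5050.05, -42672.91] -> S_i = -8.37*(-8.45)^i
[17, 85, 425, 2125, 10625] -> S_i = 17*5^i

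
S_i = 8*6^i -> [8, 48, 288, 1728, 10368]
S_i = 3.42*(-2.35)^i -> [3.42, -8.04, 18.89, -44.38, 104.3]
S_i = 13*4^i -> [13, 52, 208, 832, 3328]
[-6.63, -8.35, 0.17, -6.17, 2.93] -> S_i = Random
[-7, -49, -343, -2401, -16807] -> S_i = -7*7^i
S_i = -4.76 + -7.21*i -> [-4.76, -11.97, -19.18, -26.39, -33.6]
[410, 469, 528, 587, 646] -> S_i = 410 + 59*i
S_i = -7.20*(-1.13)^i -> [-7.2, 8.14, -9.19, 10.39, -11.74]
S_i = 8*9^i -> [8, 72, 648, 5832, 52488]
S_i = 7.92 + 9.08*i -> [7.92, 17.0, 26.08, 35.16, 44.24]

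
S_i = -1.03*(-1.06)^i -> [-1.03, 1.09, -1.16, 1.23, -1.3]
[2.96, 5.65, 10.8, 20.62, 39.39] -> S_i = 2.96*1.91^i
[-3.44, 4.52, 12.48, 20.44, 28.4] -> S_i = -3.44 + 7.96*i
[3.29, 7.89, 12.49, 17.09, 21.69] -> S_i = 3.29 + 4.60*i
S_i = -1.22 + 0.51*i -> [-1.22, -0.71, -0.2, 0.31, 0.82]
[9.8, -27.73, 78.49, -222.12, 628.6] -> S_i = 9.80*(-2.83)^i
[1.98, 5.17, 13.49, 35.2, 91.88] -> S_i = 1.98*2.61^i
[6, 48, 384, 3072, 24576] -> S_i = 6*8^i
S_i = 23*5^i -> [23, 115, 575, 2875, 14375]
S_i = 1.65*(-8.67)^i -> [1.65, -14.31, 124.03, -1075.33, 9323.1]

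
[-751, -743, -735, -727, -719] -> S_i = -751 + 8*i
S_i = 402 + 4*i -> [402, 406, 410, 414, 418]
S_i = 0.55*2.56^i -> [0.55, 1.41, 3.6, 9.23, 23.62]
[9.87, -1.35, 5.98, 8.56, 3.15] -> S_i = Random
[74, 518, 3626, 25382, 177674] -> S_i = 74*7^i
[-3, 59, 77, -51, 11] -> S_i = Random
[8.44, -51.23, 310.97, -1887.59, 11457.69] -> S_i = 8.44*(-6.07)^i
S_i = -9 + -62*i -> [-9, -71, -133, -195, -257]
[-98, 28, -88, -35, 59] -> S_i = Random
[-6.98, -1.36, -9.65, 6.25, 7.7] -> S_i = Random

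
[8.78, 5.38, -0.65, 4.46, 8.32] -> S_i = Random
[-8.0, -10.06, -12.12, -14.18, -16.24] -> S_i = -8.00 + -2.06*i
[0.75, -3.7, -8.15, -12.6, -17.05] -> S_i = 0.75 + -4.45*i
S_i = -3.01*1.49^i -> [-3.01, -4.48, -6.68, -9.96, -14.84]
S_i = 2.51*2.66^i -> [2.51, 6.68, 17.76, 47.24, 125.66]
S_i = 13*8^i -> [13, 104, 832, 6656, 53248]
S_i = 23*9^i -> [23, 207, 1863, 16767, 150903]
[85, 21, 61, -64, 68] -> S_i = Random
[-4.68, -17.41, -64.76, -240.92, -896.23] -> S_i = -4.68*3.72^i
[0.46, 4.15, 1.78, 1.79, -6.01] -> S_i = Random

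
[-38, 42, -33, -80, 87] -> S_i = Random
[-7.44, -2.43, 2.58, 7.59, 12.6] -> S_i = -7.44 + 5.01*i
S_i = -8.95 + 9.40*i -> [-8.95, 0.45, 9.85, 19.25, 28.65]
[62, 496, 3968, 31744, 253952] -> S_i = 62*8^i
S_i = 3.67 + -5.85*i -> [3.67, -2.18, -8.03, -13.88, -19.73]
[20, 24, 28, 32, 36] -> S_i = 20 + 4*i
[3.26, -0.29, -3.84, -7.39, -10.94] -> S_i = 3.26 + -3.55*i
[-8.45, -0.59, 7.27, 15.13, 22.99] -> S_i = -8.45 + 7.86*i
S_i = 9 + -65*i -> [9, -56, -121, -186, -251]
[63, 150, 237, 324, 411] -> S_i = 63 + 87*i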